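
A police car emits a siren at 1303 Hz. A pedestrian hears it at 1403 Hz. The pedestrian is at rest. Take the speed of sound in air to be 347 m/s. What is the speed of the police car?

f' > f, so the police car is approaching.
f' = f · v/(v − v_s) ⇒ v_s = v · |1 − f/f'|.
v_s = 347 × |1 − 1303/1403| = 347 × 0.07128 ≈ 24.7 m/s.

24.7 m/s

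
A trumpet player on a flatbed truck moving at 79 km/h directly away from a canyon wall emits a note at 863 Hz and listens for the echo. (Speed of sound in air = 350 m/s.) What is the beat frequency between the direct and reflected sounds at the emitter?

102 Hz

79 km/h = 21.94 m/s.
The canyon wall receives the sound from a moving source: f₁ = f₀ · v/(v + v_e) = 863 × 350/371.94 ≈ 812.1 Hz.
On the return leg the trumpet player on a flatbed truck is a moving observer: f₂ = f₁ · (v − v_e)/v = 812.1 × 328.06/350 ≈ 761.2 Hz.
Beat against the emitted tone: |f₂ − f₀| = 2v_e·f₀/(v + v_e) = 2 × 21.94 × 863/371.94 ≈ 102 Hz.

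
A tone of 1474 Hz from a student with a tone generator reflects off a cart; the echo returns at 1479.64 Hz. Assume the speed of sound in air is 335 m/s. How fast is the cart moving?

Double Doppler shift off a moving reflector: f₂ = f₀ · (v + u)/(v − u) (u > 0 toward emitter).
Rearranging, u = v · (f₂ − f₀)/(f₂ + f₀) = 335 × 5.64/2953.64 ≈ 0.64 m/s.
So the cart is moving at 0.64 m/s toward the emitter.

0.64 m/s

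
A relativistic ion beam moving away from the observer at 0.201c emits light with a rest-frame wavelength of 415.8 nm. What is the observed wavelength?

509.8 nm

Relativistic Doppler for wavelength: λ' = λ₀ · √((1 + β)/(1 − β)).
λ' = 415.8 × √(1.2010/0.7990) = 415.8 × 1.22602 ≈ 509.8 nm.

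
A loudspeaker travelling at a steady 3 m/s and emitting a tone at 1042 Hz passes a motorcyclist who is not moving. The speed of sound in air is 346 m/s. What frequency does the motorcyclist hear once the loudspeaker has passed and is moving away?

1033 Hz

Receding: f₂ = f · v/(v + v_s) = 1042 × 346/349 ≈ 1033 Hz.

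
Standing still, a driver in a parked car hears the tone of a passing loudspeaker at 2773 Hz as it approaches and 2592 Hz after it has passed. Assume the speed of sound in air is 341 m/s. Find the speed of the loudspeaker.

11.5 m/s

f₁/f₂ = (v + v_s)/(v − v_s), so v_s = v · (f₁ − f₂)/(f₁ + f₂).
v_s = 341 × (2773 − 2592)/(2773 + 2592) = 341 × 181/5365 ≈ 11.5 m/s.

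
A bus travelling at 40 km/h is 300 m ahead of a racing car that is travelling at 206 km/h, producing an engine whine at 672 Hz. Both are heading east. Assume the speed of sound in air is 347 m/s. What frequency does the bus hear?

779 Hz

206 km/h = 57.22 m/s; 40 km/h = 11.11 m/s.
The bus is ahead, so the racing car is moving toward it while the bus is moving away from the racing car.
General Doppler shift: f' = f · (v − v_o)/(v − v_s).
f' = 672 × (347 − 11.11)/(347 − 57.22) = 672 × 335.89/289.78 ≈ 779 Hz.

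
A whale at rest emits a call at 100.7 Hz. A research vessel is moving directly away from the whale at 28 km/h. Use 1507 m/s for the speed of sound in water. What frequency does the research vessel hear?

100 Hz

28 km/h = 7.778 m/s.
Moving observer, stationary source: f' = f · (v − v_o)/v.
f' = 100.7 × (1507 − 7.778)/1507 = 100.7 × 1499.2/1507 ≈ 100 Hz.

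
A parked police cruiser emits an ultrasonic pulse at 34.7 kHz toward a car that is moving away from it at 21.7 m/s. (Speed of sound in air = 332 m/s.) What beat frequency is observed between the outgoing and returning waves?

4258 Hz

At the car (a moving observer), f₁ = f₀ · (v − u)/v = 34.7 × 310.3/332 ≈ 32.43 kHz.
On reflection it acts as a source moving away from the stationary detector: f₂ = f₁ · v/(v + u) = 32.43 × 332/353.7 ≈ 30.44 kHz.
Beat frequency (with f₀ = 34700 Hz): |f₂ − f₀| = 2u·f₀/(v + u) = 2 × 21.7 × 34700/353.7 ≈ 4258 Hz.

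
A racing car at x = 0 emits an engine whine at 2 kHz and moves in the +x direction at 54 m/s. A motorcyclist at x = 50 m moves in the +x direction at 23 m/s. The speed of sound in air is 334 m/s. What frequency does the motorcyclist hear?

The observer lies on the +x side, so the source is heading toward the observer and the observer is heading away from the source.
Both move, so f' = f · (v − v_o)/(v − v_s).
f' = 2 × (334 − 23)/(334 − 54) = 2 × 311/280 ≈ 2.22 kHz.

2.22 kHz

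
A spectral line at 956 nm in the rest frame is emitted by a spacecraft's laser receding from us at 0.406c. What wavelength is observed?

Relativistic Doppler for wavelength: λ' = λ₀ · √((1 + β)/(1 − β)).
λ' = 956 × √(1.4060/0.5940) = 956 × 1.53851 ≈ 1470.8 nm.

1470.8 nm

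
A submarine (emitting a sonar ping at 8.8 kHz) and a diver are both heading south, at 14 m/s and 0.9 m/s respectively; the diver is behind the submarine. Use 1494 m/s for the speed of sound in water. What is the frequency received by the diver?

8.72 kHz

The diver is behind, so the submarine is moving away from it while the diver is moving toward the submarine.
With source receding and observer approaching, f' = f · (v + v_o)/(v + v_s).
f' = 8.8 × (1494 + 0.9)/(1494 + 14) = 8.8 × 1494.9/1508 ≈ 8.72 kHz.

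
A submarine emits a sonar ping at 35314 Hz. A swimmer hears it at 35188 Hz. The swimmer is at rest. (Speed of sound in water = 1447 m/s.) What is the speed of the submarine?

5.2 m/s

f' < f, so the submarine is receding.
f' = f · v/(v + v_s) ⇒ v_s = v · |1 − f/f'|.
v_s = 1447 × |1 − 35314/35188| = 1447 × 0.003581 ≈ 5.2 m/s.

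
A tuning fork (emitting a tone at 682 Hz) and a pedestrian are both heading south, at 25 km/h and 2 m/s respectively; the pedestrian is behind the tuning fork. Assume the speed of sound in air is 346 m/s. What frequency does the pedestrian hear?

672 Hz

25 km/h = 6.944 m/s.
The pedestrian is behind, so the tuning fork is moving away from it while the pedestrian is moving toward the tuning fork.
Both move, so f' = f · (v + v_o)/(v + v_s).
f' = 682 × (346 + 2)/(346 + 6.944) = 682 × 348/352.94 ≈ 672 Hz.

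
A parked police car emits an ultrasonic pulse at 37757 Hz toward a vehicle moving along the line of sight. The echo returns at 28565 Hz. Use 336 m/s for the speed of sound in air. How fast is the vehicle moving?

Double Doppler shift off a moving reflector: f₂ = f₀ · (v + u)/(v − u) (u > 0 toward emitter).
Rearranging, u = v · (f₂ − f₀)/(f₂ + f₀) = 336 × -9192/66322 ≈ -47 m/s.
So the vehicle is moving at 47 m/s away from the emitter.

47 m/s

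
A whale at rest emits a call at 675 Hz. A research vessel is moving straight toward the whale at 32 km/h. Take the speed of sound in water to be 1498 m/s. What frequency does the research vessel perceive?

679 Hz

32 km/h = 8.889 m/s.
Moving observer, stationary source: f' = f · (v + v_o)/v.
f' = 675 × (1498 + 8.889)/1498 = 675 × 1506.9/1498 ≈ 679 Hz.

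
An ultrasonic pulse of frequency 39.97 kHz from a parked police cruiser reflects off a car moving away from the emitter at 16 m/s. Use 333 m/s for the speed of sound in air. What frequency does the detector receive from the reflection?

36.3 kHz

At the car (a moving observer), f₁ = f₀ · (v − u)/v = 39.97 × 317/333 ≈ 38.0 kHz.
On reflection it acts as a source moving away from the stationary detector: f₂ = f₁ · v/(v + u) = 38.0 × 333/349 ≈ 36.3 kHz.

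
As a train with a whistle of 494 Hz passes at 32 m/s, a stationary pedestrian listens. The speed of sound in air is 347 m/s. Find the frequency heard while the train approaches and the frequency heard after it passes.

Approaching: f₁ = f · v/(v − v_s) = 494 × 347/315 ≈ 544 Hz.
Receding: f₂ = f · v/(v + v_s) = 494 × 347/379 ≈ 452 Hz.

544 Hz approaching; 452 Hz receding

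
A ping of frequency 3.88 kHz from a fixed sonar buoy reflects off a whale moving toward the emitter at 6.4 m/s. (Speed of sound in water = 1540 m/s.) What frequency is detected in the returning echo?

3.91 kHz

At the whale (a moving observer), f₁ = f₀ · (v + u)/v = 3.88 × 1546.4/1540 ≈ 3.90 kHz.
On reflection it acts as a source moving toward the stationary detector: f₂ = f₁ · v/(v − u) = 3.90 × 1540/1533.6 ≈ 3.91 kHz.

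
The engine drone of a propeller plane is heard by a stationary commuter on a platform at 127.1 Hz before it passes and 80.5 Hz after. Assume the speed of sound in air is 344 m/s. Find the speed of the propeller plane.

77 m/s

f₁/f₂ = (v + v_s)/(v − v_s), so v_s = v · (f₁ − f₂)/(f₁ + f₂).
v_s = 344 × (127.1 − 80.5)/(127.1 + 80.5) = 344 × 46.6/207.6 ≈ 77 m/s.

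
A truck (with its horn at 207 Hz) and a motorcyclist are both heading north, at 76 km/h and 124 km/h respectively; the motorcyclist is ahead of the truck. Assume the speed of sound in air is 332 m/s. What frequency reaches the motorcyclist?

198 Hz

76 km/h = 21.11 m/s; 124 km/h = 34.44 m/s.
The motorcyclist is ahead, so the truck is moving toward it while the motorcyclist is moving away from the truck.
Both move, so f' = f · (v − v_o)/(v − v_s).
f' = 207 × (332 − 34.44)/(332 − 21.11) = 207 × 297.56/310.89 ≈ 198 Hz.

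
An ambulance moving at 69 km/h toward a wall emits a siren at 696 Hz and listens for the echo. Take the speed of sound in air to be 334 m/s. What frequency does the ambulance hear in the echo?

69 km/h = 19.17 m/s.
The wall receives the sound from a moving source: f₁ = f₀ · v/(v − v_e) = 696 × 334/314.83 ≈ 738 Hz.
On the return leg the ambulance is a moving observer: f₂ = f₁ · (v + v_e)/v = 738 × 353.17/334 ≈ 781 Hz.
Equivalently f₂ = f₀ · (v + v_e)/(v − v_e).

781 Hz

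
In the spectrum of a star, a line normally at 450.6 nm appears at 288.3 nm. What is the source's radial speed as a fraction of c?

λ'/λ₀ = 0.6398 < 1 (blueshift), so the source is approaching.
λ'/λ₀ = √((1 − β)/(1 + β)) for an approaching source ⇒ β = (1 − r²)/(1 + r²) with r = λ'/λ₀.
β = (1 − 0.4094)/(1 + 0.4094) ≈ 0.419.

0.419c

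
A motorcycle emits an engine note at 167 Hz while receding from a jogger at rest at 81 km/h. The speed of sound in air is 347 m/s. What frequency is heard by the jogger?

157 Hz

81 km/h = 22.5 m/s.
Only the source moves, away from the listener, so f' = f · v/(v + v_s).
f' = 167 × 347/(347 + 22.5) = 167 × 347/369.5 ≈ 157 Hz.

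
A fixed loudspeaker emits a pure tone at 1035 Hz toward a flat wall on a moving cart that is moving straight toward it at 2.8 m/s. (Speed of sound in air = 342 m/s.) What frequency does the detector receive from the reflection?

1052 Hz

At the flat wall on a moving cart (a moving observer), f₁ = f₀ · (v + u)/v = 1035 × 344.8/342 ≈ 1043 Hz.
The reflection then acts as a moving source: f₂ = f₁ · v/(v − u) ≈ 1052 Hz.
Equivalently f₂ = f₀ · (v + u)/(v − u).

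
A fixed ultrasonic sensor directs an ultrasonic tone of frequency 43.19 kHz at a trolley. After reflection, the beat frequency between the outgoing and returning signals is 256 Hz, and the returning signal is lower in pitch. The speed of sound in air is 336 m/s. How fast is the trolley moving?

Double Doppler shift off a moving reflector: f₂ = f₀ · (v + u)/(v − u) (u > 0 toward emitter).
Returning signal is lower, so f₂ = f₀ − Δf = 43190 − 256 = 42934 Hz.
Rearranging, u = v · (f₂ − f₀)/(f₂ + f₀) = 336 × -256/86124 ≈ -1.00 m/s.
So the trolley is moving at 1.00 m/s away from the emitter.

1.00 m/s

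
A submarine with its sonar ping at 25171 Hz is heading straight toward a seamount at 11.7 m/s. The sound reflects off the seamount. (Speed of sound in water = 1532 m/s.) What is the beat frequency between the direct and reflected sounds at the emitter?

387 Hz

The seamount receives the sound from a moving source: f₁ = f₀ · v/(v − v_e) = 25171 × 1532/1520.3 ≈ 25365 Hz.
On the return leg the submarine is a moving observer: f₂ = f₁ · (v + v_e)/v = 25365 × 1543.7/1532 ≈ 25558 Hz.
Equivalently f₂ = f₀ · (v + v_e)/(v − v_e).
Beat against the emitted tone: |f₂ − f₀| = 2v_e·f₀/(v − v_e) = 2 × 11.7 × 25171/1520.3 ≈ 387 Hz.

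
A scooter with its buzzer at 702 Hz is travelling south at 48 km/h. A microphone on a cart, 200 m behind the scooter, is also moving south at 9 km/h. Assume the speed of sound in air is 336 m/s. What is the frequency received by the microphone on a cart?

48 km/h = 13.33 m/s; 9 km/h = 2.5 m/s.
The microphone on a cart is behind, so the scooter is moving away from it while the microphone on a cart is moving toward the scooter.
With source receding and observer approaching, f' = f · (v + v_o)/(v + v_s).
f' = 702 × (336 + 2.5)/(336 + 13.33) = 702 × 338.5/349.33 ≈ 680 Hz.

680 Hz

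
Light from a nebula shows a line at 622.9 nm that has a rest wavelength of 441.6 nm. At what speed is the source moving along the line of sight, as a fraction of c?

λ'/λ₀ = 1.4106 > 1 (redshift), so the source is receding.
λ'/λ₀ = √((1 + β)/(1 − β)) for a receding source ⇒ β = (r² − 1)/(r² + 1) with r = λ'/λ₀.
β = (1.9897 − 1)/(1.9897 + 1) ≈ 0.331.

0.331c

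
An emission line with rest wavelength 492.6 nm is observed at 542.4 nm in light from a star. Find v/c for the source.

0.096c

λ'/λ₀ = 1.1011 > 1 (redshift), so the source is receding.
λ'/λ₀ = √((1 + β)/(1 − β)) for a receding source ⇒ β = (r² − 1)/(r² + 1) with r = λ'/λ₀.
β = (1.2124 − 1)/(1.2124 + 1) ≈ 0.096.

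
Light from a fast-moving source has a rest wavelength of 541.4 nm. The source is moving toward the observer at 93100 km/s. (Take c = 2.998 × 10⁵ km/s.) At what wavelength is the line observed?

392.7 nm

β = v/c = 93100/299800 = 0.3105.
Relativistic Doppler for wavelength: λ' = λ₀ · √((1 − β)/(1 + β)).
λ' = 541.4 × √(0.6895/1.3105) = 541.4 × 0.72532 ≈ 392.7 nm.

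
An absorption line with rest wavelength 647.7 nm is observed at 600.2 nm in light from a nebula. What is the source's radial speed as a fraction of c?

0.076

λ'/λ₀ = 0.9267 < 1 (blueshift), so the source is approaching.
λ'/λ₀ = √((1 − β)/(1 + β)) for an approaching source ⇒ β = (1 − r²)/(1 + r²) with r = λ'/λ₀.
β = (1 − 0.8587)/(1 + 0.8587) ≈ 0.076.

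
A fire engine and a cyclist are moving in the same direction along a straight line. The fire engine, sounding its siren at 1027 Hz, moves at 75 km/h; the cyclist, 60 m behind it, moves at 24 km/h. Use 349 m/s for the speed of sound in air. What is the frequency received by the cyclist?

988 Hz

75 km/h = 20.83 m/s; 24 km/h = 6.667 m/s.
The cyclist is behind, so the fire engine is moving away from it while the cyclist is moving toward the fire engine.
Both move, so f' = f · (v + v_o)/(v + v_s).
f' = 1027 × (349 + 6.667)/(349 + 20.83) = 1027 × 355.67/369.83 ≈ 988 Hz.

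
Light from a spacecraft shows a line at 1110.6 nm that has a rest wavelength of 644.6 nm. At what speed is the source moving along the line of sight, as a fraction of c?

0.496

λ'/λ₀ = 1.7229 > 1 (redshift), so the source is receding.
λ'/λ₀ = √((1 + β)/(1 − β)) for a receding source ⇒ β = (r² − 1)/(r² + 1) with r = λ'/λ₀.
β = (2.9685 − 1)/(2.9685 + 1) ≈ 0.496.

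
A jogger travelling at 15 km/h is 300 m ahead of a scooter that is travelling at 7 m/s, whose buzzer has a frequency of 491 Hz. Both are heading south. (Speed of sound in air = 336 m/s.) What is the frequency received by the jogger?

15 km/h = 4.167 m/s.
The jogger is ahead, so the scooter is moving toward it while the jogger is moving away from the scooter.
With source approaching and observer receding, f' = f · (v − v_o)/(v − v_s).
f' = 491 × (336 − 4.167)/(336 − 7) = 491 × 331.83/329 ≈ 495 Hz.

495 Hz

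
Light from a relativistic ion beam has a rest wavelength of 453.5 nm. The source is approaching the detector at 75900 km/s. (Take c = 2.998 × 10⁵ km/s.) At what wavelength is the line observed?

350.1 nm

β = v/c = 75900/299800 = 0.2532.
Relativistic Doppler for wavelength: λ' = λ₀ · √((1 − β)/(1 + β)).
λ' = 453.5 × √(0.7468/1.2532) = 453.5 × 0.77198 ≈ 350.1 nm.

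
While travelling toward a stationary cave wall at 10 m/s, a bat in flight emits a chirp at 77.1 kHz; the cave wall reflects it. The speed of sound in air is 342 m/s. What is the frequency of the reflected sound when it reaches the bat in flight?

The cave wall receives the sound from a moving source: f₁ = f₀ · v/(v − v_e) = 77.1 × 342/332 ≈ 79.4 kHz.
On the return leg the bat in flight is a moving observer: f₂ = f₁ · (v + v_e)/v = 79.4 × 352/342 ≈ 81.7 kHz.
Equivalently f₂ = f₀ · (v + v_e)/(v − v_e).

81.7 kHz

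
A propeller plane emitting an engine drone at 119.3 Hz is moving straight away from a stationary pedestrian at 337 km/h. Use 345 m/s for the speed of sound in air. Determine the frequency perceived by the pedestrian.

94 Hz

337 km/h = 93.61 m/s.
Moving source, stationary observer: f' = f · v/(v + v_s) since the source is receding.
f' = 119.3 × 345/(345 + 93.61) = 119.3 × 345/438.6 ≈ 94 Hz.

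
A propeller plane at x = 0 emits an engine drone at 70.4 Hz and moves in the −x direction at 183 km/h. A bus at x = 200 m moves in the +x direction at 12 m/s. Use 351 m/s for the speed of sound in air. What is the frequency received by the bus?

183 km/h = 50.83 m/s.
The observer lies on the +x side, so the source is heading away from the observer and the observer is heading away from the source.
With source receding and observer receding, f' = f · (v − v_o)/(v + v_s).
f' = 70.4 × (351 − 12)/(351 + 50.83) = 70.4 × 339/401.83 ≈ 59.4 Hz.

59.4 Hz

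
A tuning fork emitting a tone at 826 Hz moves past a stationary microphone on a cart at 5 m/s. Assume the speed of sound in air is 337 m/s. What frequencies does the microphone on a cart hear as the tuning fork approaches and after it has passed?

838 Hz approaching; 814 Hz receding

Approaching: f₁ = f · v/(v − v_s) = 826 × 337/332 ≈ 838 Hz.
Receding: f₂ = f · v/(v + v_s) = 826 × 337/342 ≈ 814 Hz.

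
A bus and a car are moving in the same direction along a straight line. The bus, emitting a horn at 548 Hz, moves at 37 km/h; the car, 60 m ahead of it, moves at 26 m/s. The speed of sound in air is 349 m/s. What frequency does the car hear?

523 Hz

37 km/h = 10.28 m/s.
The car is ahead, so the bus is moving toward it while the car is moving away from the bus.
With source approaching and observer receding, f' = f · (v − v_o)/(v − v_s).
f' = 548 × (349 − 26)/(349 − 10.28) = 548 × 323/338.72 ≈ 523 Hz.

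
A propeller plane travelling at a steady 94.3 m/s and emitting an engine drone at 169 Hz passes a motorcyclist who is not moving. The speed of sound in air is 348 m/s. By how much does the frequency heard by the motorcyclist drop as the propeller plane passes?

98.8 Hz

Approaching: f₁ = f · v/(v − v_s) = 169 × 348/253.7 ≈ 231.8 Hz.
Receding: f₂ = f · v/(v + v_s) = 169 × 348/442.3 ≈ 133.0 Hz.
Drop: f₁ − f₂ = 2f·v·v_s/(v² − v_s²) = 2 × 169 × 348 × 94.3/(348² − 94.3²) ≈ 98.8 Hz.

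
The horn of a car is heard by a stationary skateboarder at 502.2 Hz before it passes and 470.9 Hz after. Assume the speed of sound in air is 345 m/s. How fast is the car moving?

11.1 m/s

f₁/f₂ = (v + v_s)/(v − v_s), so v_s = v · (f₁ − f₂)/(f₁ + f₂).
v_s = 345 × (502.2 − 470.9)/(502.2 + 470.9) = 345 × 31.3/973.1 ≈ 11.1 m/s.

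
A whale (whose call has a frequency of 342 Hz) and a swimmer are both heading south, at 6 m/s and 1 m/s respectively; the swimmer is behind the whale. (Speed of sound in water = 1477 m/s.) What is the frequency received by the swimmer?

The swimmer is behind, so the whale is moving away from it while the swimmer is moving toward the whale.
Both move, so f' = f · (v + v_o)/(v + v_s).
f' = 342 × (1477 + 1)/(1477 + 6) = 342 × 1478/1483 ≈ 341 Hz.

341 Hz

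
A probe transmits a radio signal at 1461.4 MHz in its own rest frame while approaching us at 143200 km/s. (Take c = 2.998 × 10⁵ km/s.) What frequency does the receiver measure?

β = v/c = 143200/299800 = 0.4777.
Relativistic Doppler for frequency: f' = f₀ · √((1 + β)/(1 − β)).
f' = 1461.4 × √(1.4777/0.5223) = 1461.4 × 1.68192 ≈ 2458.0 MHz.

2458.0 MHz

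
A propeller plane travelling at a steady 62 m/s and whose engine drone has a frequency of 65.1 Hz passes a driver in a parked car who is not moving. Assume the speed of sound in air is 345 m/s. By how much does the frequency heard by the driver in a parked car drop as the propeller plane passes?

24.2 Hz

Approaching: f₁ = f · v/(v − v_s) = 65.1 × 345/283 ≈ 79.4 Hz.
Receding: f₂ = f · v/(v + v_s) = 65.1 × 345/407 ≈ 55.2 Hz.
Drop: f₁ − f₂ = 2f·v·v_s/(v² − v_s²) = 2 × 65.1 × 345 × 62/(345² − 62²) ≈ 24.2 Hz.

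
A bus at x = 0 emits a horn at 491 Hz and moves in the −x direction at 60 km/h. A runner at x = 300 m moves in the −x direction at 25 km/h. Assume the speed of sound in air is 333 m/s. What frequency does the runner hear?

60 km/h = 16.67 m/s; 25 km/h = 6.944 m/s.
The observer lies on the +x side, so the source is heading away from the observer and the observer is heading toward the source.
General Doppler shift: f' = f · (v + v_o)/(v + v_s).
f' = 491 × (333 + 6.944)/(333 + 16.67) = 491 × 339.94/349.67 ≈ 477 Hz.

477 Hz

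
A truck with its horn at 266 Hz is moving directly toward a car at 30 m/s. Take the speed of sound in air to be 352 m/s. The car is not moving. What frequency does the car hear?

291 Hz

Moving source, stationary observer: f' = f · v/(v − v_s) since the source is approaching.
f' = 266 × 352/(352 − 30) = 266 × 352/322 ≈ 291 Hz.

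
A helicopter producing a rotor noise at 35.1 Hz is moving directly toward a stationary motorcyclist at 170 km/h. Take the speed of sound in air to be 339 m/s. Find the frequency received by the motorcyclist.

40.8 Hz

170 km/h = 47.22 m/s.
With the source moving toward a stationary observer, f' = f · v/(v − v_s).
f' = 35.1 × 339/(339 − 47.22) = 35.1 × 339/291.8 ≈ 40.8 Hz.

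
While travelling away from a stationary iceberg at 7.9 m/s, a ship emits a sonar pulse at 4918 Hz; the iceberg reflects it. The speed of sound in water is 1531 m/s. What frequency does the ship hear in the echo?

4868 Hz

The iceberg receives the sound from a moving source: f₁ = f₀ · v/(v + v_e) = 4918 × 1531/1538.9 ≈ 4893 Hz.
On the return leg the ship is a moving observer: f₂ = f₁ · (v − v_e)/v = 4893 × 1523.1/1531 ≈ 4868 Hz.
Equivalently f₂ = f₀ · (v − v_e)/(v + v_e).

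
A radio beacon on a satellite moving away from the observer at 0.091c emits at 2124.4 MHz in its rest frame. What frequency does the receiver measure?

1939.1 MHz

Relativistic Doppler for frequency: f' = f₀ · √((1 − β)/(1 + β)).
f' = 2124.4 × √(0.9090/1.0910) = 2124.4 × 0.91279 ≈ 1939.1 MHz.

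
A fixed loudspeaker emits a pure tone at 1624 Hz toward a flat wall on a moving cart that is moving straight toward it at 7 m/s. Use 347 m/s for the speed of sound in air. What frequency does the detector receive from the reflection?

The flat wall on a moving cart first receives the wave as a moving observer: f₁ = f₀ · (v + u)/v = 1624 × (347 + 7)/347 ≈ 1657 Hz.
On reflection it acts as a source moving toward the stationary detector: f₂ = f₁ · v/(v − u) = 1657 × 347/340 ≈ 1691 Hz.

1691 Hz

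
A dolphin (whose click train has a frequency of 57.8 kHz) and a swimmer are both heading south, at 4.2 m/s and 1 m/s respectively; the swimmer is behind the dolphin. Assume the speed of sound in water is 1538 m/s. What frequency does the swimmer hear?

57.7 kHz

The swimmer is behind, so the dolphin is moving away from it while the swimmer is moving toward the dolphin.
General Doppler shift: f' = f · (v + v_o)/(v + v_s).
f' = 57.8 × (1538 + 1)/(1538 + 4.2) = 57.8 × 1539/1542.2 ≈ 57.7 kHz.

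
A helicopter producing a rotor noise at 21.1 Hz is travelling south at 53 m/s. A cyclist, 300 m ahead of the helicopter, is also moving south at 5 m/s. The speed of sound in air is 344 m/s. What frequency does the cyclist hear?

24.6 Hz

The cyclist is ahead, so the helicopter is moving toward it while the cyclist is moving away from the helicopter.
Both move, so f' = f · (v − v_o)/(v − v_s).
f' = 21.1 × (344 − 5)/(344 − 53) = 21.1 × 339/291 ≈ 24.6 Hz.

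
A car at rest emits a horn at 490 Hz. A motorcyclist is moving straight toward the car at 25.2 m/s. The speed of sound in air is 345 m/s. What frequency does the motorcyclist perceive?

Moving observer, stationary source: f' = f · (v + v_o)/v.
f' = 490 × (345 + 25.2)/345 = 490 × 370.2/345 ≈ 526 Hz.

526 Hz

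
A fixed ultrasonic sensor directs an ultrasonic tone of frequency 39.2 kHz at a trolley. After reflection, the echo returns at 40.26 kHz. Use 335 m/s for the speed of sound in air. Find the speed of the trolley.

Double Doppler shift off a moving reflector: f₂ = f₀ · (v + u)/(v − u) (u > 0 toward emitter).
Rearranging, u = v · (f₂ − f₀)/(f₂ + f₀) = 335 × 1.06/79.46 ≈ 4.5 m/s.
So the trolley is moving at 4.5 m/s toward the emitter.

4.5 m/s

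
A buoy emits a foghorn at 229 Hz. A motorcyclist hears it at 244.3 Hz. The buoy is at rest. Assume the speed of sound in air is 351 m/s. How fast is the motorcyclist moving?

23.5 m/s

f' > f, so the motorcyclist is approaching.
f' = f · (v + v_o)/v ⇒ v_o = v · |f'/f − 1|.
v_o = 351 × |244.3/229 − 1| = 351 × 0.06681 ≈ 23.5 m/s.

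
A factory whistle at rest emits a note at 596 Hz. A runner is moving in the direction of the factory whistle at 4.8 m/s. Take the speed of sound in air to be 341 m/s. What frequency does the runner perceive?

Moving observer, stationary source: f' = f · (v + v_o)/v.
f' = 596 × (341 + 4.8)/341 = 596 × 345.8/341 ≈ 604 Hz.

604 Hz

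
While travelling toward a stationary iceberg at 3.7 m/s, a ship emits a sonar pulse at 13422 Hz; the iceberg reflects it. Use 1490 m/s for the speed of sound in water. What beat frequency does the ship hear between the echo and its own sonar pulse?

67 Hz

The iceberg receives the sound from a moving source: f₁ = f₀ · v/(v − v_e) = 13422 × 1490/1486.3 ≈ 13455.4 Hz.
On the return leg the ship is a moving observer: f₂ = f₁ · (v + v_e)/v = 13455.4 × 1493.7/1490 ≈ 13488.8 Hz.
Equivalently f₂ = f₀ · (v + v_e)/(v − v_e).
Beat against the emitted tone: |f₂ − f₀| = 2v_e·f₀/(v − v_e) = 2 × 3.7 × 13422/1486.3 ≈ 67 Hz.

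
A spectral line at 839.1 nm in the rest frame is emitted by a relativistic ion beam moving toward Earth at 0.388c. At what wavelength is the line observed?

557.2 nm

Relativistic Doppler for wavelength: λ' = λ₀ · √((1 − β)/(1 + β)).
λ' = 839.1 × √(0.6120/1.3880) = 839.1 × 0.66402 ≈ 557.2 nm.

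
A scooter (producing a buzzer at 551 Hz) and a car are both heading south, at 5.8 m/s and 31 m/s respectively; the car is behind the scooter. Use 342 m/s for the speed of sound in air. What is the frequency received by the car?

The car is behind, so the scooter is moving away from it while the car is moving toward the scooter.
With source receding and observer approaching, f' = f · (v + v_o)/(v + v_s).
f' = 551 × (342 + 31)/(342 + 5.8) = 551 × 373/347.8 ≈ 591 Hz.

591 Hz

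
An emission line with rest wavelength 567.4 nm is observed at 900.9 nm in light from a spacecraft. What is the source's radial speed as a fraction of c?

λ'/λ₀ = 1.5878 > 1 (redshift), so the source is receding.
λ'/λ₀ = √((1 + β)/(1 − β)) for a receding source ⇒ β = (r² − 1)/(r² + 1) with r = λ'/λ₀.
β = (2.5210 − 1)/(2.5210 + 1) ≈ 0.432.

0.432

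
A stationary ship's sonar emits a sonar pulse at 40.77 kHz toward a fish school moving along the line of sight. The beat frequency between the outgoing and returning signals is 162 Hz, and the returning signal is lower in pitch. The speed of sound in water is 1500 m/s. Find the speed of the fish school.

2.99 m/s

Double Doppler shift off a moving reflector: f₂ = f₀ · (v + u)/(v − u) (u > 0 toward emitter).
Returning signal is lower, so f₂ = f₀ − Δf = 40770 − 162 = 40608 Hz.
Rearranging, u = v · (f₂ − f₀)/(f₂ + f₀) = 1500 × -162/81378 ≈ -2.99 m/s.
So the fish school is moving at 2.99 m/s away from the emitter.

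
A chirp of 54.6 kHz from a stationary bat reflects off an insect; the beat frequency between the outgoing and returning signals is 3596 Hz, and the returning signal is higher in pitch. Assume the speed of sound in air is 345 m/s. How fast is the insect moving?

Double Doppler shift off a moving reflector: f₂ = f₀ · (v + u)/(v − u) (u > 0 toward emitter).
Returning signal is higher, so f₂ = f₀ + Δf = 54600 + 3596 = 58196 Hz.
Rearranging, u = v · (f₂ − f₀)/(f₂ + f₀) = 345 × 3596/112796 ≈ 11.0 m/s.
So the insect is moving at 11.0 m/s toward the emitter.

11.0 m/s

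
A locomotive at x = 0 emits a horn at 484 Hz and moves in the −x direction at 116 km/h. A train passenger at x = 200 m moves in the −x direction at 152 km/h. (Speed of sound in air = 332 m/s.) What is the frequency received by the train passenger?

497 Hz

116 km/h = 32.22 m/s; 152 km/h = 42.22 m/s.
The observer lies on the +x side, so the source is heading away from the observer and the observer is heading toward the source.
With source receding and observer approaching, f' = f · (v + v_o)/(v + v_s).
f' = 484 × (332 + 42.22)/(332 + 32.22) = 484 × 374.22/364.22 ≈ 497 Hz.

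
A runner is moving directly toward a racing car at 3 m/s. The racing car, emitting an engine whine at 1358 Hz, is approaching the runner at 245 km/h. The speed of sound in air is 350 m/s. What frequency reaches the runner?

245 km/h = 68.06 m/s.
Both move, so f' = f · (v + v_o)/(v − v_s).
f' = 1358 × (350 + 3)/(350 − 68.06) = 1358 × 353/281.94 ≈ 1700 Hz.

1700 Hz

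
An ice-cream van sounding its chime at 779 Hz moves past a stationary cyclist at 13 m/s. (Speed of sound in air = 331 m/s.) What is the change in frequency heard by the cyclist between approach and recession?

61.3 Hz

Approaching: f₁ = f · v/(v − v_s) = 779 × 331/318 ≈ 810.8 Hz.
Receding: f₂ = f · v/(v + v_s) = 779 × 331/344 ≈ 749.6 Hz.
Drop: f₁ − f₂ = 2f·v·v_s/(v² − v_s²) = 2 × 779 × 331 × 13/(331² − 13²) ≈ 61.3 Hz.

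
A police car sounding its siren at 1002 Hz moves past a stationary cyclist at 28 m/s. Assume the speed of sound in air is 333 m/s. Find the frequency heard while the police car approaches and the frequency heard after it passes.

Approaching: f₁ = f · v/(v − v_s) = 1002 × 333/305 ≈ 1094 Hz.
Receding: f₂ = f · v/(v + v_s) = 1002 × 333/361 ≈ 924 Hz.

1094 Hz approaching; 924 Hz receding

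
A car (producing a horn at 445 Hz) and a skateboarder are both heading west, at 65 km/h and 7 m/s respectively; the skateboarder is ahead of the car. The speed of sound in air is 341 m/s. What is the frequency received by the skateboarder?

460 Hz

65 km/h = 18.06 m/s.
The skateboarder is ahead, so the car is moving toward it while the skateboarder is moving away from the car.
Both move, so f' = f · (v − v_o)/(v − v_s).
f' = 445 × (341 − 7)/(341 − 18.06) = 445 × 334/322.94 ≈ 460 Hz.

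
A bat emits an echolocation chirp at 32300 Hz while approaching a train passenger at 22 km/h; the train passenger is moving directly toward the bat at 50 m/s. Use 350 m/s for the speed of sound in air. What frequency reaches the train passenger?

37570 Hz

22 km/h = 6.111 m/s.
General Doppler shift: f' = f · (v + v_o)/(v − v_s).
f' = 32300 × (350 + 50)/(350 − 6.111) = 32300 × 400/343.89 ≈ 37570 Hz.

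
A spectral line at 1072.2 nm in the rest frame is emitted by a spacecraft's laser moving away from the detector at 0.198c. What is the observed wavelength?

Relativistic Doppler for wavelength: λ' = λ₀ · √((1 + β)/(1 − β)).
λ' = 1072.2 × √(1.1980/0.8020) = 1072.2 × 1.22220 ≈ 1310.4 nm.

1310.4 nm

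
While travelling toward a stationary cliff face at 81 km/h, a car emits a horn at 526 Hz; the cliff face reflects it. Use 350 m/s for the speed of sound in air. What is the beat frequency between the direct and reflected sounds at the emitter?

81 km/h = 22.5 m/s.
The cliff face receives the sound from a moving source: f₁ = f₀ · v/(v − v_e) = 526 × 350/327.5 ≈ 562.1 Hz.
On the return leg the car is a moving observer: f₂ = f₁ · (v + v_e)/v = 562.1 × 372.5/350 ≈ 598.3 Hz.
Equivalently f₂ = f₀ · (v + v_e)/(v − v_e).
Beat against the emitted tone: |f₂ − f₀| = 2v_e·f₀/(v − v_e) = 2 × 22.5 × 526/327.5 ≈ 72 Hz.

72 Hz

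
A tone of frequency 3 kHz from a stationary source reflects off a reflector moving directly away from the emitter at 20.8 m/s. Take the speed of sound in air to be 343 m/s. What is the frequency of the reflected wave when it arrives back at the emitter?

The reflector first receives the wave as a moving observer: f₁ = f₀ · (v − u)/v = 3 × (343 − 20.8)/343 ≈ 2.82 kHz.
The reflection then acts as a moving source: f₂ = f₁ · v/(v + u) ≈ 2.66 kHz.

2.66 kHz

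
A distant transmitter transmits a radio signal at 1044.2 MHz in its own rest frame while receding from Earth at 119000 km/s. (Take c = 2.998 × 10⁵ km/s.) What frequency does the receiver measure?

β = v/c = 119000/299800 = 0.3969.
Relativistic Doppler for frequency: f' = f₀ · √((1 − β)/(1 + β)).
f' = 1044.2 × √(0.6031/1.3969) = 1044.2 × 0.65705 ≈ 686.1 MHz.

686.1 MHz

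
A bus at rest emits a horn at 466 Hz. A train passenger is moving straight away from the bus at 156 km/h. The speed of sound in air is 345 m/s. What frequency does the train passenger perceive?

407 Hz

156 km/h = 43.33 m/s.
Only the observer moves, away from the source, so f' = f · (v − v_o)/v.
f' = 466 × (345 − 43.33)/345 = 466 × 301.67/345 ≈ 407 Hz.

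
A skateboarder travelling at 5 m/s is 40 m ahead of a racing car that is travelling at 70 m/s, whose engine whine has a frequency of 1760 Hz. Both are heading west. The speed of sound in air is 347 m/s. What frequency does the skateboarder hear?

2173 Hz

The skateboarder is ahead, so the racing car is moving toward it while the skateboarder is moving away from the racing car.
General Doppler shift: f' = f · (v − v_o)/(v − v_s).
f' = 1760 × (347 − 5)/(347 − 70) = 1760 × 342/277 ≈ 2173 Hz.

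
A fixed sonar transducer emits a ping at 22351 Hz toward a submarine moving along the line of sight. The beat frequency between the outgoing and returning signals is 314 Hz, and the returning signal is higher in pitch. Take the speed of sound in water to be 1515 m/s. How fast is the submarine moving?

10.6 m/s

Double Doppler shift off a moving reflector: f₂ = f₀ · (v + u)/(v − u) (u > 0 toward emitter).
Returning signal is higher, so f₂ = f₀ + Δf = 22351 + 314 = 22665 Hz.
Rearranging, u = v · (f₂ − f₀)/(f₂ + f₀) = 1515 × 314/45016 ≈ 10.6 m/s.
So the submarine is moving at 10.6 m/s toward the emitter.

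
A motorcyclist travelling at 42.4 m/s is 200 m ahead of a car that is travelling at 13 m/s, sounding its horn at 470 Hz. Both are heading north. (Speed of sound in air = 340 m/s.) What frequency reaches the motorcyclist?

428 Hz

The motorcyclist is ahead, so the car is moving toward it while the motorcyclist is moving away from the car.
With source approaching and observer receding, f' = f · (v − v_o)/(v − v_s).
f' = 470 × (340 − 42.4)/(340 − 13) = 470 × 297.6/327 ≈ 428 Hz.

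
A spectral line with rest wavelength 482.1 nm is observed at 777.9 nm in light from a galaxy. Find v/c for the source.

λ'/λ₀ = 1.6136 > 1 (redshift), so the source is receding.
λ'/λ₀ = √((1 + β)/(1 − β)) for a receding source ⇒ β = (r² − 1)/(r² + 1) with r = λ'/λ₀.
β = (2.6036 − 1)/(2.6036 + 1) ≈ 0.445.

0.445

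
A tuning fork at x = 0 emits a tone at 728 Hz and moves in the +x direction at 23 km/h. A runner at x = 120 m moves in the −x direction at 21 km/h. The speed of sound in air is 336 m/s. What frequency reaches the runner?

755 Hz

23 km/h = 6.389 m/s; 21 km/h = 5.833 m/s.
The observer lies on the +x side, so the source is heading toward the observer and the observer is heading toward the source.
General Doppler shift: f' = f · (v + v_o)/(v − v_s).
f' = 728 × (336 + 5.833)/(336 − 6.389) = 728 × 341.83/329.61 ≈ 755 Hz.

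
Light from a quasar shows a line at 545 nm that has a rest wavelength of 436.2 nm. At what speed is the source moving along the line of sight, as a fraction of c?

λ'/λ₀ = 1.2494 > 1 (redshift), so the source is receding.
λ'/λ₀ = √((1 + β)/(1 − β)) for a receding source ⇒ β = (r² − 1)/(r² + 1) with r = λ'/λ₀.
β = (1.5611 − 1)/(1.5611 + 1) ≈ 0.219.

0.219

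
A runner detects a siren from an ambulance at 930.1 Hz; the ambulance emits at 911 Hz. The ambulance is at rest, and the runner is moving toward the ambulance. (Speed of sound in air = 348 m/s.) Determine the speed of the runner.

7.3 m/s

f' = f · (v + v_o)/v ⇒ v_o = v · |f'/f − 1|.
v_o = 348 × |930.1/911 − 1| = 348 × 0.02097 ≈ 7.3 m/s.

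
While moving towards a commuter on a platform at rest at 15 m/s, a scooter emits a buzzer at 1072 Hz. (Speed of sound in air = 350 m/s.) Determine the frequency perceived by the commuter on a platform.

Only the source moves, toward the listener, so f' = f · v/(v − v_s).
f' = 1072 × 350/(350 − 15) = 1072 × 350/335 ≈ 1120 Hz.

1120 Hz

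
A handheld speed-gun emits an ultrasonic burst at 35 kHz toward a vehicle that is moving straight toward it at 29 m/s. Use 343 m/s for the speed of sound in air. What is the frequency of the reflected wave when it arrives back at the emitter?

41.5 kHz

At the vehicle (a moving observer), f₁ = f₀ · (v + u)/v = 35 × 372/343 ≈ 38.0 kHz.
The reflection then acts as a moving source: f₂ = f₁ · v/(v − u) ≈ 41.5 kHz.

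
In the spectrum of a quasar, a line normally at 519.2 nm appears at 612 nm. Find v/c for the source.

λ'/λ₀ = 1.1787 > 1 (redshift), so the source is receding.
λ'/λ₀ = √((1 + β)/(1 − β)) for a receding source ⇒ β = (r² − 1)/(r² + 1) with r = λ'/λ₀.
β = (1.3894 − 1)/(1.3894 + 1) ≈ 0.163.

0.163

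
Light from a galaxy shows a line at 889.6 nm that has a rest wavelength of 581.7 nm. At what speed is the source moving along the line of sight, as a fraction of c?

λ'/λ₀ = 1.5293 > 1 (redshift), so the source is receding.
λ'/λ₀ = √((1 + β)/(1 − β)) for a receding source ⇒ β = (r² − 1)/(r² + 1) with r = λ'/λ₀.
β = (2.3388 − 1)/(2.3388 + 1) ≈ 0.401.

0.401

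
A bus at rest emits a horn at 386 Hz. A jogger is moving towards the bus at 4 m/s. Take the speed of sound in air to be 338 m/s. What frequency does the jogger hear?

Moving observer, stationary source: f' = f · (v + v_o)/v.
f' = 386 × (338 + 4)/338 = 386 × 342/338 ≈ 391 Hz.

391 Hz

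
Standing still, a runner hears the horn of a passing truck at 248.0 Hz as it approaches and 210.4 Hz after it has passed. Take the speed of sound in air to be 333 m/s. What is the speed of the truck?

f₁/f₂ = (v + v_s)/(v − v_s), so v_s = v · (f₁ − f₂)/(f₁ + f₂).
v_s = 333 × (248.0 − 210.4)/(248.0 + 210.4) = 333 × 37.6/458.4 ≈ 27 m/s.

27 m/s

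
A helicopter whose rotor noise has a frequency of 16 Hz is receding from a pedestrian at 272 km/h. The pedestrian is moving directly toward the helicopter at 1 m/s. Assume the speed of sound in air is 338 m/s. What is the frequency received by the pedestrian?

272 km/h = 75.56 m/s.
General Doppler shift: f' = f · (v + v_o)/(v + v_s).
f' = 16 × (338 + 1)/(338 + 75.56) = 16 × 339/413.56 ≈ 13.1 Hz.

13.1 Hz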